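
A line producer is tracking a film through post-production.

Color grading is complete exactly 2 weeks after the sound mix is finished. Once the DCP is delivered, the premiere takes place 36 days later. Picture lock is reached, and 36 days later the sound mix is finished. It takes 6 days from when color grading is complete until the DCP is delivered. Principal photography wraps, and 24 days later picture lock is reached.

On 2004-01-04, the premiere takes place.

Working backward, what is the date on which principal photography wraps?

2003-09-10

The premiere takes place: Jan 4, 2004.
The DCP is delivered: Jan 4, 2004 − 36 days = Nov 29, 2003.
Color grading is complete: Nov 29, 2003 − 6 days = Nov 23, 2003.
The sound mix is finished: Nov 23, 2003 − 2 weeks = Nov 9, 2003.
Picture lock is reached: Nov 9, 2003 − 36 days = Oct 4, 2003.
Principal photography wraps: Oct 4, 2003 − 24 days = Sep 10, 2003.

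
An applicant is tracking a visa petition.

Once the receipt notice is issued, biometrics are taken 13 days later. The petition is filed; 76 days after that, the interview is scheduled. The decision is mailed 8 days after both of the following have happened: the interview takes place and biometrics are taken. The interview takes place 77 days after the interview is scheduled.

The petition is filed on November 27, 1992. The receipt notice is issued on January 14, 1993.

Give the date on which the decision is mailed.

May 7, 1993

The petition is filed: Nov 27, 1992.
The interview is scheduled: Nov 27, 1992 + 76 days = Feb 11, 1993.
The interview takes place: Feb 11, 1993 + 77 days = Apr 29, 1993.
The receipt notice is issued: Jan 14, 1993.
Biometrics are taken: Jan 14, 1993 + 13 days = Jan 27, 1993.
Both prerequisites met — the interview takes place (Apr 29, 1993), biometrics are taken (Jan 27, 1993); the later is Apr 29, 1993.
The decision is mailed: Apr 29, 1993 + 8 days = May 7, 1993.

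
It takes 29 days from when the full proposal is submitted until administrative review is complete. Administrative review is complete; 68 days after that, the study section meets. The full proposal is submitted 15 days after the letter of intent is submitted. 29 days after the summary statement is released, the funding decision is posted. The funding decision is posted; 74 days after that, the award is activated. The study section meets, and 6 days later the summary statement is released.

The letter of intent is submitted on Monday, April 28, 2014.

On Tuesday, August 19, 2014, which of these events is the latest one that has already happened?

The letter of intent is submitted: Apr 28, 2014.
The full proposal is submitted: Apr 28, 2014 + 15 days = May 13, 2014.
Administrative review is complete: May 13, 2014 + 29 days = Jun 11, 2014.
The study section meets: Jun 11, 2014 + 68 days = Aug 18, 2014.
The summary statement is released: Aug 18, 2014 + 6 days = Aug 24, 2014.
The funding decision is posted: Aug 24, 2014 + 29 days = Sep 22, 2014.
The award is activated: Sep 22, 2014 + 74 days = Dec 5, 2014.
Aug 19, 2014 falls between when the study section meets (Aug 18, 2014) and when the summary statement is released (Aug 24, 2014).

The study section meets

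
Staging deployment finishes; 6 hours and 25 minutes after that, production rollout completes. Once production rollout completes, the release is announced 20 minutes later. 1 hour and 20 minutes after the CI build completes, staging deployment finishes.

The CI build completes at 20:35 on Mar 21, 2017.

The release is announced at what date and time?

04:40 on Mar 22, 2017

The CI build completes: 20:35 Mar 21, 2017.
Staging deployment finishes: 20:35 Mar 21, 2017 + 1h20m = 21:55 Mar 21, 2017.
Production rollout completes: 21:55 Mar 21, 2017 + 6h25m = 04:20 Mar 22, 2017.
The release is announced: 04:20 Mar 22, 2017 + 20m = 04:40 Mar 22, 2017.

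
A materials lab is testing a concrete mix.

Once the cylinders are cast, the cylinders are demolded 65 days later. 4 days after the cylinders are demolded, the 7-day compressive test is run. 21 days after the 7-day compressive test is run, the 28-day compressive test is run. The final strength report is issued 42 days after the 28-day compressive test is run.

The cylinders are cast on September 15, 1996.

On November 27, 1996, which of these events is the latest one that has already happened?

The 7-day compressive test is run

The cylinders are cast: Sep 15, 1996.
The cylinders are demolded: Sep 15, 1996 + 65 days = Nov 19, 1996.
The 7-day compressive test is run: Nov 19, 1996 + 4 days = Nov 23, 1996.
The 28-day compressive test is run: Nov 23, 1996 + 21 days = Dec 14, 1996.
The final strength report is issued: Dec 14, 1996 + 42 days = Jan 25, 1997.
Nov 27, 1996 falls between when the 7-day compressive test is run (Nov 23, 1996) and when the 28-day compressive test is run (Dec 14, 1996).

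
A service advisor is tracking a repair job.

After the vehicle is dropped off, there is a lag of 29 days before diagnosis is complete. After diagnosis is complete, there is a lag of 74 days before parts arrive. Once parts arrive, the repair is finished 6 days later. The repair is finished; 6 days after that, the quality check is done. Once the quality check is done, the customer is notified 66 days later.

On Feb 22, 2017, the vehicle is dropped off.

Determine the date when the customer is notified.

Aug 22, 2017

The vehicle is dropped off: Feb 22, 2017.
Diagnosis is complete: Feb 22, 2017 + 29 days = Mar 23, 2017.
Parts arrive: Mar 23, 2017 + 74 days = Jun 5, 2017.
The repair is finished: Jun 5, 2017 + 6 days = Jun 11, 2017.
The quality check is done: Jun 11, 2017 + 6 days = Jun 17, 2017.
The customer is notified: Jun 17, 2017 + 66 days = Aug 22, 2017.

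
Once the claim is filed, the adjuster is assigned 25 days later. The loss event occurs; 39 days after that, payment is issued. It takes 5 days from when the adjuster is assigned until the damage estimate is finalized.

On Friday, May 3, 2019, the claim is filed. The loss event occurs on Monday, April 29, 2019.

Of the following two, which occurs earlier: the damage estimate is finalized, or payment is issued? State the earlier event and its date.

The damage estimate is finalized — Sunday, June 2, 2019

The claim is filed: May 3, 2019.
The adjuster is assigned: May 3, 2019 + 25 days = May 28, 2019.
The damage estimate is finalized: May 28, 2019 + 5 days = Jun 2, 2019.
The loss event occurs: Apr 29, 2019.
Payment is issued: Apr 29, 2019 + 39 days = Jun 7, 2019.
Comparing: the damage estimate is finalized on Jun 2, 2019 vs payment is issued on Jun 7, 2019. Earlier: the damage estimate is finalized.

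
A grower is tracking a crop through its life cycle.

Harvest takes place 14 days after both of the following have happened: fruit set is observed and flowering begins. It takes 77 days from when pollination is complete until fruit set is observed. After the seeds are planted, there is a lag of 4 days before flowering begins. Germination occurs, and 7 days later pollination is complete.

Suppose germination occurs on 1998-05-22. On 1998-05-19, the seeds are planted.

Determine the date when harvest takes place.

Germination occurs: May 22, 1998.
Pollination is complete: May 22, 1998 + 7 days = May 29, 1998.
Fruit set is observed: May 29, 1998 + 77 days = Aug 14, 1998.
The seeds are planted: May 19, 1998.
Flowering begins: May 19, 1998 + 4 days = May 23, 1998.
Both prerequisites met — fruit set is observed (Aug 14, 1998), flowering begins (May 23, 1998); the later is Aug 14, 1998.
Harvest takes place: Aug 14, 1998 + 14 days = Aug 28, 1998.

1998-08-28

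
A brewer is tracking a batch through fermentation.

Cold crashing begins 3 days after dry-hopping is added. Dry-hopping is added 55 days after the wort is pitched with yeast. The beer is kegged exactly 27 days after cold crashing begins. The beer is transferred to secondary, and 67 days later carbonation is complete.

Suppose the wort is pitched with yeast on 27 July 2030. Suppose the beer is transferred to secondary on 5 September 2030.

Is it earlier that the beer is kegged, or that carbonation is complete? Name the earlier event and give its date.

The wort is pitched with yeast: Jul 27, 2030.
Dry-hopping is added: Jul 27, 2030 + 55 days = Sep 20, 2030.
Cold crashing begins: Sep 20, 2030 + 3 days = Sep 23, 2030.
The beer is kegged: Sep 23, 2030 + 27 days = Oct 20, 2030.
The beer is transferred to secondary: Sep 5, 2030.
Carbonation is complete: Sep 5, 2030 + 67 days = Nov 11, 2030.
Comparing: the beer is kegged on Oct 20, 2030 vs carbonation is complete on Nov 11, 2030. Earlier: the beer is kegged.

The beer is kegged — 20 October 2030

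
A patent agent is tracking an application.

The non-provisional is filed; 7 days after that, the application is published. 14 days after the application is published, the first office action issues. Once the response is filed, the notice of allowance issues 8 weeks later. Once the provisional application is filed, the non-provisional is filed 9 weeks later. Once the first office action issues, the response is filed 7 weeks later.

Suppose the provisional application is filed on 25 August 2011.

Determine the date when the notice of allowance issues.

The provisional application is filed: Aug 25, 2011.
The non-provisional is filed: Aug 25, 2011 + 9 weeks = Oct 27, 2011.
The application is published: Oct 27, 2011 + 7 days = Nov 3, 2011.
The first office action issues: Nov 3, 2011 + 14 days = Nov 17, 2011.
The response is filed: Nov 17, 2011 + 7 weeks = Jan 5, 2012.
The notice of allowance issues: Jan 5, 2012 + 8 weeks = Mar 1, 2012.

1 March 2012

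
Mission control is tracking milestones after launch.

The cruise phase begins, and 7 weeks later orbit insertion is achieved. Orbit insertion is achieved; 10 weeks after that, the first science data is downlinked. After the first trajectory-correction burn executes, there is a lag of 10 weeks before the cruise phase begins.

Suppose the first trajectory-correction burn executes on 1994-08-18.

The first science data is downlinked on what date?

The first trajectory-correction burn executes: Aug 18, 1994.
The cruise phase begins: Aug 18, 1994 + 10 weeks = Oct 27, 1994.
Orbit insertion is achieved: Oct 27, 1994 + 7 weeks = Dec 15, 1994.
The first science data is downlinked: Dec 15, 1994 + 10 weeks = Feb 23, 1995.

1995-02-23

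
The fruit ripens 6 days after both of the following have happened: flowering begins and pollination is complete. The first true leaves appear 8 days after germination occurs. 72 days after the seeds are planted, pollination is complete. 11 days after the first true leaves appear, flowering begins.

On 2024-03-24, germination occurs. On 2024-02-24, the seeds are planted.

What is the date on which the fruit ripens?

2024-05-12

Germination occurs: Mar 24, 2024.
The first true leaves appear: Mar 24, 2024 + 8 days = Apr 1, 2024.
Flowering begins: Apr 1, 2024 + 11 days = Apr 12, 2024.
The seeds are planted: Feb 24, 2024.
Pollination is complete: Feb 24, 2024 + 72 days = May 6, 2024.
Both prerequisites met — flowering begins (Apr 12, 2024), pollination is complete (May 6, 2024); the later is May 6, 2024.
The fruit ripens: May 6, 2024 + 6 days = May 12, 2024.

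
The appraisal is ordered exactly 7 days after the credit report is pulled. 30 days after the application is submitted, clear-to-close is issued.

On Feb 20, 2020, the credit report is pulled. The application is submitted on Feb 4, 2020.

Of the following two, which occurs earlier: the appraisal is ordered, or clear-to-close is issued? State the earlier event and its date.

The credit report is pulled: Feb 20, 2020.
The appraisal is ordered: Feb 20, 2020 + 7 days = Feb 27, 2020.
The application is submitted: Feb 4, 2020.
Clear-to-close is issued: Feb 4, 2020 + 30 days = Mar 5, 2020.
Comparing: the appraisal is ordered on Feb 27, 2020 vs clear-to-close is issued on Mar 5, 2020. Earlier: the appraisal is ordered.

The appraisal is ordered — Feb 27, 2020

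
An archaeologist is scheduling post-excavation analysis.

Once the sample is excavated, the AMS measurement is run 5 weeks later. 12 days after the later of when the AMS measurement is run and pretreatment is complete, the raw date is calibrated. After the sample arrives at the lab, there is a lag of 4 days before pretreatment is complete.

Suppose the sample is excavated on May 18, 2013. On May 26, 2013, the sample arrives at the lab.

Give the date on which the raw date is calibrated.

The sample is excavated: May 18, 2013.
The AMS measurement is run: May 18, 2013 + 5 weeks = Jun 22, 2013.
The sample arrives at the lab: May 26, 2013.
Pretreatment is complete: May 26, 2013 + 4 days = May 30, 2013.
Both prerequisites met — the AMS measurement is run (Jun 22, 2013), pretreatment is complete (May 30, 2013); the later is Jun 22, 2013.
The raw date is calibrated: Jun 22, 2013 + 12 days = Jul 4, 2013.

Jul 4, 2013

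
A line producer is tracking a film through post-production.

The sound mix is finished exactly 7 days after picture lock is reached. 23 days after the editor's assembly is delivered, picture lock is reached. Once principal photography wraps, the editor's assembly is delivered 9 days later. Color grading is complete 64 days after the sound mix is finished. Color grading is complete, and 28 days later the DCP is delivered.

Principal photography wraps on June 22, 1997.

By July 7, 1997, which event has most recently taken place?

Principal photography wraps: Jun 22, 1997.
The editor's assembly is delivered: Jun 22, 1997 + 9 days = Jul 1, 1997.
Picture lock is reached: Jul 1, 1997 + 23 days = Jul 24, 1997.
The sound mix is finished: Jul 24, 1997 + 7 days = Jul 31, 1997.
Color grading is complete: Jul 31, 1997 + 64 days = Oct 3, 1997.
The DCP is delivered: Oct 3, 1997 + 28 days = Oct 31, 1997.
Jul 7, 1997 falls between when the editor's assembly is delivered (Jul 1, 1997) and when picture lock is reached (Jul 24, 1997).

The editor's assembly is delivered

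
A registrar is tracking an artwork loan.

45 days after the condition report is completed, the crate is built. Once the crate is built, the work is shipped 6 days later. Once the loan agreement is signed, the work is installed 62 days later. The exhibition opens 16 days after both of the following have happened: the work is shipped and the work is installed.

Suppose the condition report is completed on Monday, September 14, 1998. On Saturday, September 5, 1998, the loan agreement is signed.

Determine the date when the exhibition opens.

Sunday, November 22, 1998

The condition report is completed: Sep 14, 1998.
The crate is built: Sep 14, 1998 + 45 days = Oct 29, 1998.
The work is shipped: Oct 29, 1998 + 6 days = Nov 4, 1998.
The loan agreement is signed: Sep 5, 1998.
The work is installed: Sep 5, 1998 + 62 days = Nov 6, 1998.
Both prerequisites met — the work is shipped (Nov 4, 1998), the work is installed (Nov 6, 1998); the later is Nov 6, 1998.
The exhibition opens: Nov 6, 1998 + 16 days = Nov 22, 1998.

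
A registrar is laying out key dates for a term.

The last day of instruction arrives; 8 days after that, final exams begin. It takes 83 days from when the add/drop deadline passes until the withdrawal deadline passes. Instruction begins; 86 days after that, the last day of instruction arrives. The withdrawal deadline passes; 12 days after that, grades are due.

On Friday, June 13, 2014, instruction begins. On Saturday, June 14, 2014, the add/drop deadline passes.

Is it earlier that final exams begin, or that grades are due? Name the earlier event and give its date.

Final exams begin — Monday, September 15, 2014

Instruction begins: Jun 13, 2014.
The last day of instruction arrives: Jun 13, 2014 + 86 days = Sep 7, 2014.
Final exams begin: Sep 7, 2014 + 8 days = Sep 15, 2014.
The add/drop deadline passes: Jun 14, 2014.
The withdrawal deadline passes: Jun 14, 2014 + 83 days = Sep 5, 2014.
Grades are due: Sep 5, 2014 + 12 days = Sep 17, 2014.
Comparing: final exams begin on Sep 15, 2014 vs grades are due on Sep 17, 2014. Earlier: final exams begin.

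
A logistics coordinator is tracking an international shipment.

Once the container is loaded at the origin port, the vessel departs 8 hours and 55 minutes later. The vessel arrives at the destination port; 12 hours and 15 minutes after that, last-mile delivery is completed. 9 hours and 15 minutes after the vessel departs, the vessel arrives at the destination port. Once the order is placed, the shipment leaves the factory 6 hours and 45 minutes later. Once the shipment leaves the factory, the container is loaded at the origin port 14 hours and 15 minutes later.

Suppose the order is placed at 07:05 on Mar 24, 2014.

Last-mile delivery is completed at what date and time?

The order is placed: 07:05 Mar 24, 2014.
The shipment leaves the factory: 07:05 Mar 24, 2014 + 6h45m = 13:50 Mar 24, 2014.
The container is loaded at the origin port: 13:50 Mar 24, 2014 + 14h15m = 04:05 Mar 25, 2014.
The vessel departs: 04:05 Mar 25, 2014 + 8h55m = 13:00 Mar 25, 2014.
The vessel arrives at the destination port: 13:00 Mar 25, 2014 + 9h15m = 22:15 Mar 25, 2014.
Last-mile delivery is completed: 22:15 Mar 25, 2014 + 12h15m = 10:30 Mar 26, 2014.

10:30 on Mar 26, 2014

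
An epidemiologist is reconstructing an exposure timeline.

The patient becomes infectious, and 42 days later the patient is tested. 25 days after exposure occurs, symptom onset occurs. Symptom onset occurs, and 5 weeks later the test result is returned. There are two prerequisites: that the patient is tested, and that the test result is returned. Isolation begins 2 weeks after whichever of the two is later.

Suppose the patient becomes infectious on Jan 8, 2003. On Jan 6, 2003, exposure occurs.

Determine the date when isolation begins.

The patient becomes infectious: Jan 8, 2003.
The patient is tested: Jan 8, 2003 + 42 days = Feb 19, 2003.
Exposure occurs: Jan 6, 2003.
Symptom onset occurs: Jan 6, 2003 + 25 days = Jan 31, 2003.
The test result is returned: Jan 31, 2003 + 5 weeks = Mar 7, 2003.
Both prerequisites met — the patient is tested (Feb 19, 2003), the test result is returned (Mar 7, 2003); the later is Mar 7, 2003.
Isolation begins: Mar 7, 2003 + 2 weeks = Mar 21, 2003.

Mar 21, 2003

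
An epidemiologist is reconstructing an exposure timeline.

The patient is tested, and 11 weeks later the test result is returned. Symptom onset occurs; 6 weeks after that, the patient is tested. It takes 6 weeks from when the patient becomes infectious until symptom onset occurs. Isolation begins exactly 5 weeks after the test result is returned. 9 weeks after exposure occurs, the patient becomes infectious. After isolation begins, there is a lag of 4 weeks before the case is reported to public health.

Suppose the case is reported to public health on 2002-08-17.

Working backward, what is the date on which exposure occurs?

The case is reported to public health: Aug 17, 2002.
Isolation begins: Aug 17, 2002 − 4 weeks = Jul 20, 2002.
The test result is returned: Jul 20, 2002 − 5 weeks = Jun 15, 2002.
The patient is tested: Jun 15, 2002 − 11 weeks = Mar 30, 2002.
Symptom onset occurs: Mar 30, 2002 − 6 weeks = Feb 16, 2002.
The patient becomes infectious: Feb 16, 2002 − 6 weeks = Jan 5, 2002.
Exposure occurs: Jan 5, 2002 − 9 weeks = Nov 3, 2001.

2001-11-03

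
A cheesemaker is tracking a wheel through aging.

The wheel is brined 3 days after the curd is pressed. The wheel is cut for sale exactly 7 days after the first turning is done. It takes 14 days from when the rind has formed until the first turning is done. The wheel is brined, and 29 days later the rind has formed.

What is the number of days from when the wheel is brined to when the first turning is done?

Causal path: the wheel is brined → the rind has formed → the first turning is done.
Total delay along the path: 29 + 14 = 43 days.

43 days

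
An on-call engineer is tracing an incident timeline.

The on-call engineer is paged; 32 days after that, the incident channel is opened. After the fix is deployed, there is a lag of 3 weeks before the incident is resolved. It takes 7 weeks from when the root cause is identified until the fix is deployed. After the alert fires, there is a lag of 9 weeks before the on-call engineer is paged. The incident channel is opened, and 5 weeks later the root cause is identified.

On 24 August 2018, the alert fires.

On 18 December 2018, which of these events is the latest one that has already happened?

The incident channel is opened

The alert fires: Aug 24, 2018.
The on-call engineer is paged: Aug 24, 2018 + 9 weeks = Oct 26, 2018.
The incident channel is opened: Oct 26, 2018 + 32 days = Nov 27, 2018.
The root cause is identified: Nov 27, 2018 + 5 weeks = Jan 1, 2019.
The fix is deployed: Jan 1, 2019 + 7 weeks = Feb 19, 2019.
The incident is resolved: Feb 19, 2019 + 3 weeks = Mar 12, 2019.
Dec 18, 2018 falls between when the incident channel is opened (Nov 27, 2018) and when the root cause is identified (Jan 1, 2019).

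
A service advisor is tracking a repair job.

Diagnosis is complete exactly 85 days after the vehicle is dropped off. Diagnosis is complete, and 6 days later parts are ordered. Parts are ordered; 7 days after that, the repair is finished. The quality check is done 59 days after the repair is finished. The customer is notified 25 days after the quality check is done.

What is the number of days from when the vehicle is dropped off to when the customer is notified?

182 days

Causal path: the vehicle is dropped off → diagnosis is complete → parts are ordered → the repair is finished → the quality check is done → the customer is notified.
Total delay along the path: 85 + 6 + 7 + 59 + 25 = 182 days.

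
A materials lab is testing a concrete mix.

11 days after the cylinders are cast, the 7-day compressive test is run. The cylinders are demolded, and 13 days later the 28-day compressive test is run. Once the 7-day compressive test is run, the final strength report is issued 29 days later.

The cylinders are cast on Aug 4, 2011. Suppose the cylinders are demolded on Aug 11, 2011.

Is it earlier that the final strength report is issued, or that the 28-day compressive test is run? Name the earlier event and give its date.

The 28-day compressive test is run — Aug 24, 2011

The cylinders are cast: Aug 4, 2011.
The 7-day compressive test is run: Aug 4, 2011 + 11 days = Aug 15, 2011.
The final strength report is issued: Aug 15, 2011 + 29 days = Sep 13, 2011.
The cylinders are demolded: Aug 11, 2011.
The 28-day compressive test is run: Aug 11, 2011 + 13 days = Aug 24, 2011.
Comparing: the final strength report is issued on Sep 13, 2011 vs the 28-day compressive test is run on Aug 24, 2011. Earlier: the 28-day compressive test is run.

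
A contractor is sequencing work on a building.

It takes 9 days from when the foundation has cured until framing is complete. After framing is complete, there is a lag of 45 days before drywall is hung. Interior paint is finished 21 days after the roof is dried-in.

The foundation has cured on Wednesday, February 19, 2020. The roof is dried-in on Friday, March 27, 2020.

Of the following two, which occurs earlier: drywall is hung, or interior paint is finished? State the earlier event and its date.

The foundation has cured: Feb 19, 2020.
Framing is complete: Feb 19, 2020 + 9 days = Feb 28, 2020.
Drywall is hung: Feb 28, 2020 + 45 days = Apr 13, 2020.
The roof is dried-in: Mar 27, 2020.
Interior paint is finished: Mar 27, 2020 + 21 days = Apr 17, 2020.
Comparing: drywall is hung on Apr 13, 2020 vs interior paint is finished on Apr 17, 2020. Earlier: drywall is hung.

Drywall is hung — Monday, April 13, 2020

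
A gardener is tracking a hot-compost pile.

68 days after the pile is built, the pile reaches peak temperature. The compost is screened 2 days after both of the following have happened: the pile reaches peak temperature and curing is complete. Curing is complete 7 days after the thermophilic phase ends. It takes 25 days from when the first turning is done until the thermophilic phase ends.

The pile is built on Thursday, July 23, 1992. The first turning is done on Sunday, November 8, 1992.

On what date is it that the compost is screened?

The pile is built: Jul 23, 1992.
The pile reaches peak temperature: Jul 23, 1992 + 68 days = Sep 29, 1992.
The first turning is done: Nov 8, 1992.
The thermophilic phase ends: Nov 8, 1992 + 25 days = Dec 3, 1992.
Curing is complete: Dec 3, 1992 + 7 days = Dec 10, 1992.
Both prerequisites met — the pile reaches peak temperature (Sep 29, 1992), curing is complete (Dec 10, 1992); the later is Dec 10, 1992.
The compost is screened: Dec 10, 1992 + 2 days = Dec 12, 1992.

Saturday, December 12, 1992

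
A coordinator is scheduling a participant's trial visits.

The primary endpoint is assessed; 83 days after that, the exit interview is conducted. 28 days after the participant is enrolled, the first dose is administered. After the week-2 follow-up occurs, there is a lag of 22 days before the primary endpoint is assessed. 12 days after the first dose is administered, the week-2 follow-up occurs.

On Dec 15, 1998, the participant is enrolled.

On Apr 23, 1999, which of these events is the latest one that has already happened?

The participant is enrolled: Dec 15, 1998.
The first dose is administered: Dec 15, 1998 + 28 days = Jan 12, 1999.
The week-2 follow-up occurs: Jan 12, 1999 + 12 days = Jan 24, 1999.
The primary endpoint is assessed: Jan 24, 1999 + 22 days = Feb 15, 1999.
The exit interview is conducted: Feb 15, 1999 + 83 days = May 9, 1999.
Apr 23, 1999 falls between when the primary endpoint is assessed (Feb 15, 1999) and when the exit interview is conducted (May 9, 1999).

The primary endpoint is assessed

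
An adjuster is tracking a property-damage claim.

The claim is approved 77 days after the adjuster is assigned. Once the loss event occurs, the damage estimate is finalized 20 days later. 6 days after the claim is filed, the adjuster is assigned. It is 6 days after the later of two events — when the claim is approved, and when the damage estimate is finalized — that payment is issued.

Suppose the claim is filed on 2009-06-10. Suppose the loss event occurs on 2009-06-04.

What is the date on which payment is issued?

2009-09-07

The claim is filed: Jun 10, 2009.
The adjuster is assigned: Jun 10, 2009 + 6 days = Jun 16, 2009.
The claim is approved: Jun 16, 2009 + 77 days = Sep 1, 2009.
The loss event occurs: Jun 4, 2009.
The damage estimate is finalized: Jun 4, 2009 + 20 days = Jun 24, 2009.
Both prerequisites met — the claim is approved (Sep 1, 2009), the damage estimate is finalized (Jun 24, 2009); the later is Sep 1, 2009.
Payment is issued: Sep 1, 2009 + 6 days = Sep 7, 2009.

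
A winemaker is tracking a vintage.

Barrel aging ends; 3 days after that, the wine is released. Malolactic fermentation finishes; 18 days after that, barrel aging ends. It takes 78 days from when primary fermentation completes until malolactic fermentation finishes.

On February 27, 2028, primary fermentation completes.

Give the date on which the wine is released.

Primary fermentation completes: Feb 27, 2028.
Malolactic fermentation finishes: Feb 27, 2028 + 78 days = May 15, 2028.
Barrel aging ends: May 15, 2028 + 18 days = Jun 2, 2028.
The wine is released: Jun 2, 2028 + 3 days = Jun 5, 2028.

June 5, 2028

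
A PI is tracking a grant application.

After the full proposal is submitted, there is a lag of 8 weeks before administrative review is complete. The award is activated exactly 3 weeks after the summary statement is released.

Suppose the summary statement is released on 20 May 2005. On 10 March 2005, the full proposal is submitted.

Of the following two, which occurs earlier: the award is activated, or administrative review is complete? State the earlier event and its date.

The summary statement is released: May 20, 2005.
The award is activated: May 20, 2005 + 3 weeks = Jun 10, 2005.
The full proposal is submitted: Mar 10, 2005.
Administrative review is complete: Mar 10, 2005 + 8 weeks = May 5, 2005.
Comparing: the award is activated on Jun 10, 2005 vs administrative review is complete on May 5, 2005. Earlier: administrative review is complete.

Administrative review is complete — 5 May 2005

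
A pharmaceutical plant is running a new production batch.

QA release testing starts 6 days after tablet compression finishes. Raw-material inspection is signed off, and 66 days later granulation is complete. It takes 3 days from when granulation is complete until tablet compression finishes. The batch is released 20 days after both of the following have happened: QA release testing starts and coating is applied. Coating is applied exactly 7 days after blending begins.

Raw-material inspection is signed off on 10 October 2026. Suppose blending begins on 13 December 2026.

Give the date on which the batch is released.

13 January 2027

Raw-material inspection is signed off: Oct 10, 2026.
Granulation is complete: Oct 10, 2026 + 66 days = Dec 15, 2026.
Tablet compression finishes: Dec 15, 2026 + 3 days = Dec 18, 2026.
QA release testing starts: Dec 18, 2026 + 6 days = Dec 24, 2026.
Blending begins: Dec 13, 2026.
Coating is applied: Dec 13, 2026 + 7 days = Dec 20, 2026.
Both prerequisites met — QA release testing starts (Dec 24, 2026), coating is applied (Dec 20, 2026); the later is Dec 24, 2026.
The batch is released: Dec 24, 2026 + 20 days = Jan 13, 2027.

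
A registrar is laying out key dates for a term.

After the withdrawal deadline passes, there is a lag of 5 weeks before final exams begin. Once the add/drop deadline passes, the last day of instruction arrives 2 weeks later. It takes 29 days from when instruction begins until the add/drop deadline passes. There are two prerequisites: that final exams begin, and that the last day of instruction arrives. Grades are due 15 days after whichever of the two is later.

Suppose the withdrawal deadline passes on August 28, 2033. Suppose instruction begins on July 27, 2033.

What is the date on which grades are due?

October 17, 2033

The withdrawal deadline passes: Aug 28, 2033.
Final exams begin: Aug 28, 2033 + 5 weeks = Oct 2, 2033.
Instruction begins: Jul 27, 2033.
The add/drop deadline passes: Jul 27, 2033 + 29 days = Aug 25, 2033.
The last day of instruction arrives: Aug 25, 2033 + 2 weeks = Sep 8, 2033.
Both prerequisites met — final exams begin (Oct 2, 2033), the last day of instruction arrives (Sep 8, 2033); the later is Oct 2, 2033.
Grades are due: Oct 2, 2033 + 15 days = Oct 17, 2033.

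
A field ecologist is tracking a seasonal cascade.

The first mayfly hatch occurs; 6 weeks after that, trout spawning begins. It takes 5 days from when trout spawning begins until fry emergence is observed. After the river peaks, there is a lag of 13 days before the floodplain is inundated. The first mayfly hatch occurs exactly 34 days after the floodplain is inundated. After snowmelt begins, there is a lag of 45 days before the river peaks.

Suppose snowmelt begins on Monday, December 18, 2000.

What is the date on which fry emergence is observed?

Sunday, May 6, 2001

Snowmelt begins: Dec 18, 2000.
The river peaks: Dec 18, 2000 + 45 days = Feb 1, 2001.
The floodplain is inundated: Feb 1, 2001 + 13 days = Feb 14, 2001.
The first mayfly hatch occurs: Feb 14, 2001 + 34 days = Mar 20, 2001.
Trout spawning begins: Mar 20, 2001 + 6 weeks = May 1, 2001.
Fry emergence is observed: May 1, 2001 + 5 days = May 6, 2001.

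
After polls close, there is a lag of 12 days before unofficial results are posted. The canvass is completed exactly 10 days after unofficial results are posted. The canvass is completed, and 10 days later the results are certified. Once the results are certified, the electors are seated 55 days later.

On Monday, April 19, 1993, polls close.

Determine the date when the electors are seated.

Polls close: Apr 19, 1993.
Unofficial results are posted: Apr 19, 1993 + 12 days = May 1, 1993.
The canvass is completed: May 1, 1993 + 10 days = May 11, 1993.
The results are certified: May 11, 1993 + 10 days = May 21, 1993.
The electors are seated: May 21, 1993 + 55 days = Jul 15, 1993.

Thursday, July 15, 1993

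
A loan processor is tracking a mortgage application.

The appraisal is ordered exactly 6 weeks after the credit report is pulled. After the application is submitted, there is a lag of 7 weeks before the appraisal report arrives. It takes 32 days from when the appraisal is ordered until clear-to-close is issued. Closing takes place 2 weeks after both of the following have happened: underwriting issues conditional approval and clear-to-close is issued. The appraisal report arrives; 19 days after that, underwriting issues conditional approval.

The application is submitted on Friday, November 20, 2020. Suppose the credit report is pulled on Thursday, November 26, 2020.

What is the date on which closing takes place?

Monday, February 22, 2021

The application is submitted: Nov 20, 2020.
The appraisal report arrives: Nov 20, 2020 + 7 weeks = Jan 8, 2021.
Underwriting issues conditional approval: Jan 8, 2021 + 19 days = Jan 27, 2021.
The credit report is pulled: Nov 26, 2020.
The appraisal is ordered: Nov 26, 2020 + 6 weeks = Jan 7, 2021.
Clear-to-close is issued: Jan 7, 2021 + 32 days = Feb 8, 2021.
Both prerequisites met — underwriting issues conditional approval (Jan 27, 2021), clear-to-close is issued (Feb 8, 2021); the later is Feb 8, 2021.
Closing takes place: Feb 8, 2021 + 2 weeks = Feb 22, 2021.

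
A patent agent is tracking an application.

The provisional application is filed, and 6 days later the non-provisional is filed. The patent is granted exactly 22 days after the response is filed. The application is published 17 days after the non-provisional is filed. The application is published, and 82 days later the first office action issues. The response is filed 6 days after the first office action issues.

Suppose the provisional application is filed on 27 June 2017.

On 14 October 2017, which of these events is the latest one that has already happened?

The provisional application is filed: Jun 27, 2017.
The non-provisional is filed: Jun 27, 2017 + 6 days = Jul 3, 2017.
The application is published: Jul 3, 2017 + 17 days = Jul 20, 2017.
The first office action issues: Jul 20, 2017 + 82 days = Oct 10, 2017.
The response is filed: Oct 10, 2017 + 6 days = Oct 16, 2017.
The patent is granted: Oct 16, 2017 + 22 days = Nov 7, 2017.
Oct 14, 2017 falls between when the first office action issues (Oct 10, 2017) and when the response is filed (Oct 16, 2017).

The first office action issues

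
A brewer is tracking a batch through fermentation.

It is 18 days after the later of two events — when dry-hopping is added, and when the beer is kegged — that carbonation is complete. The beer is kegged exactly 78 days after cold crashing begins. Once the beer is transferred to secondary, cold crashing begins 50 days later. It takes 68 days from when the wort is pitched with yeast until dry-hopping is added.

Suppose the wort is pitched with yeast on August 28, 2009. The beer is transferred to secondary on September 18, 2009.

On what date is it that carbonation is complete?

February 11, 2010

The wort is pitched with yeast: Aug 28, 2009.
Dry-hopping is added: Aug 28, 2009 + 68 days = Nov 4, 2009.
The beer is transferred to secondary: Sep 18, 2009.
Cold crashing begins: Sep 18, 2009 + 50 days = Nov 7, 2009.
The beer is kegged: Nov 7, 2009 + 78 days = Jan 24, 2010.
Both prerequisites met — dry-hopping is added (Nov 4, 2009), the beer is kegged (Jan 24, 2010); the later is Jan 24, 2010.
Carbonation is complete: Jan 24, 2010 + 18 days = Feb 11, 2010.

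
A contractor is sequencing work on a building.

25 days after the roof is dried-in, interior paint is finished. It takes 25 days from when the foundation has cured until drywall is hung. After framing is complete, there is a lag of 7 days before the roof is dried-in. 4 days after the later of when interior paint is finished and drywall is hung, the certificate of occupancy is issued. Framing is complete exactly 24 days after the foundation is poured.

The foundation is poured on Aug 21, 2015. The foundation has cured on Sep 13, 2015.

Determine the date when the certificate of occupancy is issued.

The foundation is poured: Aug 21, 2015.
Framing is complete: Aug 21, 2015 + 24 days = Sep 14, 2015.
The roof is dried-in: Sep 14, 2015 + 7 days = Sep 21, 2015.
Interior paint is finished: Sep 21, 2015 + 25 days = Oct 16, 2015.
The foundation has cured: Sep 13, 2015.
Drywall is hung: Sep 13, 2015 + 25 days = Oct 8, 2015.
Both prerequisites met — interior paint is finished (Oct 16, 2015), drywall is hung (Oct 8, 2015); the later is Oct 16, 2015.
The certificate of occupancy is issued: Oct 16, 2015 + 4 days = Oct 20, 2015.

Oct 20, 2015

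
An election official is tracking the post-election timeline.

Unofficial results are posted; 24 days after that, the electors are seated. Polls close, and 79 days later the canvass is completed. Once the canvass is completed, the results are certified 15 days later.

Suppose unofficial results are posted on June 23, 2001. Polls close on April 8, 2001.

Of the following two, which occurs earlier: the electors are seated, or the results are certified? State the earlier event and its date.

Unofficial results are posted: Jun 23, 2001.
The electors are seated: Jun 23, 2001 + 24 days = Jul 17, 2001.
Polls close: Apr 8, 2001.
The canvass is completed: Apr 8, 2001 + 79 days = Jun 26, 2001.
The results are certified: Jun 26, 2001 + 15 days = Jul 11, 2001.
Comparing: the electors are seated on Jul 17, 2001 vs the results are certified on Jul 11, 2001. Earlier: the results are certified.

The results are certified — July 11, 2001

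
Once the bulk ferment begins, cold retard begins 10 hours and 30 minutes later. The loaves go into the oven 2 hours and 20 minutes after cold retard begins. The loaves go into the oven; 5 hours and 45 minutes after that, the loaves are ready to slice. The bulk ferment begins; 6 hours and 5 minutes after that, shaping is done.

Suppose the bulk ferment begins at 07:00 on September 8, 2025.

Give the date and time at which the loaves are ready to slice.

The bulk ferment begins: 07:00 Sep 8, 2025.
Cold retard begins: 07:00 Sep 8, 2025 + 10h30m = 17:30 Sep 8, 2025.
The loaves go into the oven: 17:30 Sep 8, 2025 + 2h20m = 19:50 Sep 8, 2025.
The loaves are ready to slice: 19:50 Sep 8, 2025 + 5h45m = 01:35 Sep 9, 2025.

01:35 on September 9, 2025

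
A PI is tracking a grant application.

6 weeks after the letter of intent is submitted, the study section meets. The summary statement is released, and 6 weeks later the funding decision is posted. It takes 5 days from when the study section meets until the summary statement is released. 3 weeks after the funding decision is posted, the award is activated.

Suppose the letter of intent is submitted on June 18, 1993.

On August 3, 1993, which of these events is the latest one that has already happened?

The letter of intent is submitted: Jun 18, 1993.
The study section meets: Jun 18, 1993 + 6 weeks = Jul 30, 1993.
The summary statement is released: Jul 30, 1993 + 5 days = Aug 4, 1993.
The funding decision is posted: Aug 4, 1993 + 6 weeks = Sep 15, 1993.
The award is activated: Sep 15, 1993 + 3 weeks = Oct 6, 1993.
Aug 3, 1993 falls between when the study section meets (Jul 30, 1993) and when the summary statement is released (Aug 4, 1993).

The study section meets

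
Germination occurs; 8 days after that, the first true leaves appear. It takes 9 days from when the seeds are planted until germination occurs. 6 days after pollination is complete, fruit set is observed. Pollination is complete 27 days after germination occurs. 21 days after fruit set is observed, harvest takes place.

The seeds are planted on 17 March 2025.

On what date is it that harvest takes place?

19 May 2025

The seeds are planted: Mar 17, 2025.
Germination occurs: Mar 17, 2025 + 9 days = Mar 26, 2025.
Pollination is complete: Mar 26, 2025 + 27 days = Apr 22, 2025.
Fruit set is observed: Apr 22, 2025 + 6 days = Apr 28, 2025.
Harvest takes place: Apr 28, 2025 + 21 days = May 19, 2025.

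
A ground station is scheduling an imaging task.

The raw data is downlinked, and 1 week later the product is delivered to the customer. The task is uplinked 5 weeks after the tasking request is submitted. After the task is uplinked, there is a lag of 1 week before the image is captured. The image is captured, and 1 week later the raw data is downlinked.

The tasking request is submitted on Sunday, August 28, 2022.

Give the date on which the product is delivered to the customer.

The tasking request is submitted: Aug 28, 2022.
The task is uplinked: Aug 28, 2022 + 5 weeks = Oct 2, 2022.
The image is captured: Oct 2, 2022 + 1 week = Oct 9, 2022.
The raw data is downlinked: Oct 9, 2022 + 1 week = Oct 16, 2022.
The product is delivered to the customer: Oct 16, 2022 + 1 week = Oct 23, 2022.

Sunday, October 23, 2022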